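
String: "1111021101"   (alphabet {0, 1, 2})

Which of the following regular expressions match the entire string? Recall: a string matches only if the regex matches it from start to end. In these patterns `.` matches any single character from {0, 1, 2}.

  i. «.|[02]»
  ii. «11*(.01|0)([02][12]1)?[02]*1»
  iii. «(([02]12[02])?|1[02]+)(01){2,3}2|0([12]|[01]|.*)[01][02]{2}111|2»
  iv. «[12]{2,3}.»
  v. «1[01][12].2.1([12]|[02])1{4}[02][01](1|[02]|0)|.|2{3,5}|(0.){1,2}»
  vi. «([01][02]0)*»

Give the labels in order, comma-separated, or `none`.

ii

i → no match
ii → match
iii → no match
iv → no match
v → no match
vi → no match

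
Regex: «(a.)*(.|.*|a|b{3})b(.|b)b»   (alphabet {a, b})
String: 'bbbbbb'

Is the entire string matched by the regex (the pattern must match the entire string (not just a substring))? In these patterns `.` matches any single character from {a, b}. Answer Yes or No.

Yes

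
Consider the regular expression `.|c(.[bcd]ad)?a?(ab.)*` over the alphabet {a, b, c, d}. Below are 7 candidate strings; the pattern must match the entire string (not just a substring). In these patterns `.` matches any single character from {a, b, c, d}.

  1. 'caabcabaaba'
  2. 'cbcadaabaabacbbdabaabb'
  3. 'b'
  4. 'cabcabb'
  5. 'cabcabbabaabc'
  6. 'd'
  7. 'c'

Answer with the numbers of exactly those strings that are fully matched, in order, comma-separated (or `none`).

1, 3, 4, 5, 6, 7

1. 'caabcabaaba' → match
2 → no match
3. 'b' → match
4. 'cabcabb' → match
5 → match
6. 'd' → match
7. 'c' → match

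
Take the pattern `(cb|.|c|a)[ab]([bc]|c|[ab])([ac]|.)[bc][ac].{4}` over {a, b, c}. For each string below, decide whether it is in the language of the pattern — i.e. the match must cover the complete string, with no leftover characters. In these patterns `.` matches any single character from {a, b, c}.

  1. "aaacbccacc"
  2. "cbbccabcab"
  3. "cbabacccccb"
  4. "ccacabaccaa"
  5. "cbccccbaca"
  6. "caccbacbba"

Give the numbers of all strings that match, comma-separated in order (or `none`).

1 → match
2 → match
3 → match
4 → no match
5 → match
6 → match

1, 2, 3, 5, 6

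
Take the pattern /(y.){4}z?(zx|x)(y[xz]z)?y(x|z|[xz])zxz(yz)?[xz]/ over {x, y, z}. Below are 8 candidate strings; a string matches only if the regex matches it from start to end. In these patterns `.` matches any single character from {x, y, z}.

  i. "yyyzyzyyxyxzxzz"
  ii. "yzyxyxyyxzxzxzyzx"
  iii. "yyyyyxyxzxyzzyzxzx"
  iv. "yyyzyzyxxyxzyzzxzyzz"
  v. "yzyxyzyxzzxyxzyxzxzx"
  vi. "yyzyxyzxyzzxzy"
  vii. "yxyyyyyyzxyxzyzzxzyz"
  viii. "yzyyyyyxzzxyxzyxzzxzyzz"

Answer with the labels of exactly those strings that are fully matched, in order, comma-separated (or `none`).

i, iv, v

i → match
ii → no match
iii → no match
iv → match
v → match
vi → no match
vii → no match
viii → no match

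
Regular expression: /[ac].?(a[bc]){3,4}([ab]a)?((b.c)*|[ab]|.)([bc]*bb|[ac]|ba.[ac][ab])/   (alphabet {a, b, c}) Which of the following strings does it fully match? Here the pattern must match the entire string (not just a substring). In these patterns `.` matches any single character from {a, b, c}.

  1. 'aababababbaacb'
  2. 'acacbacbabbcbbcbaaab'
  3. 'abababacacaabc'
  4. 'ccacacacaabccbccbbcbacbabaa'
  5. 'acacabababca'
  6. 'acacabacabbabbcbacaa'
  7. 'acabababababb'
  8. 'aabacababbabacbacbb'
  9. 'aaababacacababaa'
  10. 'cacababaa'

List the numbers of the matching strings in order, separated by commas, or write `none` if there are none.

1 → match
2 → no match
3 → match
4 → match
5 → match
6 → match
7 → match
8 → match
9 → match
10 → match

1, 3, 4, 5, 6, 7, 8, 9, 10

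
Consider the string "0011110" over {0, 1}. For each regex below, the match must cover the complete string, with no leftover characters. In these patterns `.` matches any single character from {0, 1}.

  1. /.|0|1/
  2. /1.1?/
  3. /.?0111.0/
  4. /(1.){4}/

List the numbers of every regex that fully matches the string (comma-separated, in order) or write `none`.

3

1 → no match
2 → no match — must start with "1"
3 → match
4 → no match — must start with "1"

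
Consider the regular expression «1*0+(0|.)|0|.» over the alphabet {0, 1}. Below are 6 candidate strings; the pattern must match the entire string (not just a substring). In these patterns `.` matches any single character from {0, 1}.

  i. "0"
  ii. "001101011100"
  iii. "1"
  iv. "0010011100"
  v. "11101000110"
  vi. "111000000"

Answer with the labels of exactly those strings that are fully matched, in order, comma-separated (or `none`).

i → match
ii → no match
iii → match
iv → no match
v → no match
vi → match

i, iii, vi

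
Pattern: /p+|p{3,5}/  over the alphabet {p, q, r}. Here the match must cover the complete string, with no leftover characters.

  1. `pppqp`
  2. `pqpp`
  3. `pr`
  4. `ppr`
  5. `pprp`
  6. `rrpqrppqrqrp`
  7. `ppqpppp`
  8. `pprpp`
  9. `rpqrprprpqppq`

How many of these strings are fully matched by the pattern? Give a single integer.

1. `pppqp` → no match
2. `pqpp` → no match
3. `pr` → no match — must end with `p`
4. `ppr` → no match — must end with `p`
5. `pprp` → no match
6. `rrpqrppqrqrp` → no match — must start with `p`
7. `ppqpppp` → no match
8. `pprpp` → no match
9 → no match — must start with `p`
Total matched: 0

0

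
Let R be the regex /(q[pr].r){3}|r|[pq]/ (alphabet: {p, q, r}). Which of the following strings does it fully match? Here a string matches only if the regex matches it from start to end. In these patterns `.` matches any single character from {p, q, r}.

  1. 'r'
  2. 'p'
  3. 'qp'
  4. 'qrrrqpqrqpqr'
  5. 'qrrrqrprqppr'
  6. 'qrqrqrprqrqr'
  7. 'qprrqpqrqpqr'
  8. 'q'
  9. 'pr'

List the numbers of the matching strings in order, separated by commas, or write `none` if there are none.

1, 2, 4, 5, 6, 7, 8

1 → match
2 → match
3 → no match
4 → match
5 → match
6 → match
7 → match
8 → match
9 → no match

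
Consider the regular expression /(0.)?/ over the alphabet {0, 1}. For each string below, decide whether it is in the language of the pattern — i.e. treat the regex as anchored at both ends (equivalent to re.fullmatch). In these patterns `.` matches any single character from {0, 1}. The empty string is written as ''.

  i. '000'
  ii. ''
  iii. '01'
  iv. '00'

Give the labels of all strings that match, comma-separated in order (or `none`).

i → no match
ii → match
iii → match
iv → match

ii, iii, iv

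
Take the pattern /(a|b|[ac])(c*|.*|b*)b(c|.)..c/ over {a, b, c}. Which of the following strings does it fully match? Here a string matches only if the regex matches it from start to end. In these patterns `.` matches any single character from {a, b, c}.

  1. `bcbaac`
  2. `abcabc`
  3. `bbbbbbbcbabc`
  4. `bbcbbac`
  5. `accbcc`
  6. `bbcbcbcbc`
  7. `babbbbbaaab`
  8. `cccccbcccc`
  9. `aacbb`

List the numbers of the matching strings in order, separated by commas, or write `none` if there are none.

2, 8

1 → no match
2 → match
3 → no match
4 → no match
5 → no match
6 → no match
7 → no match — must end with `c`
8 → match
9 → no match — must end with `c`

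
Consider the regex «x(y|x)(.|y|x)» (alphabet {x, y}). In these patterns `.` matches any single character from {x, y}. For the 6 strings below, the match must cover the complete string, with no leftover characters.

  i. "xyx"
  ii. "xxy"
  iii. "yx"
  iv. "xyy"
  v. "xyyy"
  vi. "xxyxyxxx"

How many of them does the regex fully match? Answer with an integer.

3

i → match
ii → match
iii → no match — must start with "x"
iv → match
v → no match
vi → no match
Total matched: 3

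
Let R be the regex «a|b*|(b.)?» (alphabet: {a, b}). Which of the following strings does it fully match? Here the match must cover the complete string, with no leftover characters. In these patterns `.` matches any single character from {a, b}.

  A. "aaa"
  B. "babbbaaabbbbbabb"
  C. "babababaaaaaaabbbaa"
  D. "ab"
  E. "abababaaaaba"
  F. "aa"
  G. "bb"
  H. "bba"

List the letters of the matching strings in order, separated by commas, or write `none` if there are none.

A → no match
B → no match
C → no match
D → no match
E → no match
F → no match
G → match
H → no match

G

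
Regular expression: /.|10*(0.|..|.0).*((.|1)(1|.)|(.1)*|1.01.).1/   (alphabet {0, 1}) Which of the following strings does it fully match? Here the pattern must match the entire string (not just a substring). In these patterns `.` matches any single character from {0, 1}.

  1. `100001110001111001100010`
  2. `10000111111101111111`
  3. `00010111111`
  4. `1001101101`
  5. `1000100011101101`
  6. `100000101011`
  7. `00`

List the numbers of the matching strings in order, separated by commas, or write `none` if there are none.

1 → no match
2 → match
3 → no match
4 → match
5 → match
6 → match
7 → no match

2, 4, 5, 6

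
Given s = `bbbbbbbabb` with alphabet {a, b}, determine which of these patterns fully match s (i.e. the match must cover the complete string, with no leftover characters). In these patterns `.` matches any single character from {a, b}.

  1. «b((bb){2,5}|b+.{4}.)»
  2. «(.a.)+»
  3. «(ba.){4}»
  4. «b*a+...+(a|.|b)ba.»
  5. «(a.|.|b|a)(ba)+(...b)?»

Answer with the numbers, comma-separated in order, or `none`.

1 → match
2 → no match
3 → no match — must start with `ba`
4 → no match
5 → no match

1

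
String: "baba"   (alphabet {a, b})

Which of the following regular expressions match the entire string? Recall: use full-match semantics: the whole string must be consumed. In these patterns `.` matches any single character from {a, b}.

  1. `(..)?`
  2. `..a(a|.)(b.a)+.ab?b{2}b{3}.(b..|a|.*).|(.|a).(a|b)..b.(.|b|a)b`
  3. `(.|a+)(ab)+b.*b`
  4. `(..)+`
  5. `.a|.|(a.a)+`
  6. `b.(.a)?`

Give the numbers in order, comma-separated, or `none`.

4, 6

1 → no match
2 → no match
3 → no match — must end with "b"
4 → match
5 → no match
6 → match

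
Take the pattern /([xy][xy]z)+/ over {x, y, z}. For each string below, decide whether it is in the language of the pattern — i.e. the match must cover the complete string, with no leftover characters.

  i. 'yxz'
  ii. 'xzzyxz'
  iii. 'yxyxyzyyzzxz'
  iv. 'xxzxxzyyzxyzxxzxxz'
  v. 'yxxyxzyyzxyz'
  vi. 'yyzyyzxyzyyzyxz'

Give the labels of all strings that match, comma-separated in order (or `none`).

i, iv, vi

i → match
ii → no match
iii → no match
iv → match
v → no match
vi → match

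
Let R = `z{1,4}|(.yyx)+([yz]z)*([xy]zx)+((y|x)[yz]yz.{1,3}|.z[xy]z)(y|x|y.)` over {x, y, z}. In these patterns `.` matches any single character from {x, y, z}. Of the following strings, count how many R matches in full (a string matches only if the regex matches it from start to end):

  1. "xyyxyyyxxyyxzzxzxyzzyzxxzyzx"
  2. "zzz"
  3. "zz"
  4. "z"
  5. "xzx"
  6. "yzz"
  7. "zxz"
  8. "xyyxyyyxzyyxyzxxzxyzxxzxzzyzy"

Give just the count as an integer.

1 → no match
2 → match
3 → match
4 → match
5 → no match
6 → no match
7 → no match
8 → match
Total matched: 4

4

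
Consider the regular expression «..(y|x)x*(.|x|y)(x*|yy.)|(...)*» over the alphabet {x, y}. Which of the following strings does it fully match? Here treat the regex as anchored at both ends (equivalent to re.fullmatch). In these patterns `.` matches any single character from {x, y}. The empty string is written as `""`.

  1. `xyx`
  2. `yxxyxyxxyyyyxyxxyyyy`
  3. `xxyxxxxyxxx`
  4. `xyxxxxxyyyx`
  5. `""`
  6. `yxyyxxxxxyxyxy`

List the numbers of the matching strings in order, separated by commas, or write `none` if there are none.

1 → match
2 → no match
3 → match
4 → match
5 → match
6 → no match

1, 3, 4, 5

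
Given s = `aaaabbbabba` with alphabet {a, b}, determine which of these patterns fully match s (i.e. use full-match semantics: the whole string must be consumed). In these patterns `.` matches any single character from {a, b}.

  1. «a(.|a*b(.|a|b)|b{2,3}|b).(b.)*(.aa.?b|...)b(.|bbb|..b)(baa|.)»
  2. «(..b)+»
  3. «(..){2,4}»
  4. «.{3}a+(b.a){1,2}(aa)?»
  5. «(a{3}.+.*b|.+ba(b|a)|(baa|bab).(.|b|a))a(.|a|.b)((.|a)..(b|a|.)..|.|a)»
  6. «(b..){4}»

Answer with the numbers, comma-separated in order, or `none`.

1, 5

1 → match
2 → no match — must end with `b`
3 → no match
4 → no match
5 → match
6 → no match — must start with `b`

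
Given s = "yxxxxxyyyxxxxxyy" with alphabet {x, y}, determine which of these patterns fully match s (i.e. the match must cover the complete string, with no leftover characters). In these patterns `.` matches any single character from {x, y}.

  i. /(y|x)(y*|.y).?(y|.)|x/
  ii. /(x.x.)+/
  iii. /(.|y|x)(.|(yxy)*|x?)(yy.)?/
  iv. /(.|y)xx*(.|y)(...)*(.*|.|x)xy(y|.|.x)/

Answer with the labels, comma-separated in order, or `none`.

i → no match
ii → no match — must start with "x"
iii → no match
iv → match

iv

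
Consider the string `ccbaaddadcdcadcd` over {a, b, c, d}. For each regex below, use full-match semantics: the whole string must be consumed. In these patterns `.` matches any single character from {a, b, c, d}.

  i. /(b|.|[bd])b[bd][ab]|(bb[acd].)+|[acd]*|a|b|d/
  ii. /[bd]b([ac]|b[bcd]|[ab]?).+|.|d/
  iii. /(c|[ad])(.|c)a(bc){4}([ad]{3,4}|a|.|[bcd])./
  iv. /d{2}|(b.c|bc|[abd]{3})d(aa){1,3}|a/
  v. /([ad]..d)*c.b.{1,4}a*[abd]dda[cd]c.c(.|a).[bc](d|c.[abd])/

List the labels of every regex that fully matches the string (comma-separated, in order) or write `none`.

v

i → no match
ii → no match
iii → no match
iv → no match
v → match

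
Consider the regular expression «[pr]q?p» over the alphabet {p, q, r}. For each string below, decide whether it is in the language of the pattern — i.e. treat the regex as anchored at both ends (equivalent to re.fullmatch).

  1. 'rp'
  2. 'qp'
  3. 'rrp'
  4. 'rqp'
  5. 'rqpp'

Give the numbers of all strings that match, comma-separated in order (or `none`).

1 → match
2 → no match
3 → no match
4 → match
5 → no match

1, 4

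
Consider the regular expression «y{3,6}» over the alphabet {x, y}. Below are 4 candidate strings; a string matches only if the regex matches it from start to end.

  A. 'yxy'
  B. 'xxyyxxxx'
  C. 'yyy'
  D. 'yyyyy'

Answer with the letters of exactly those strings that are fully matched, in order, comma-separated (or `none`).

A → no match
B → no match — must start with 'y'
C → match
D → match

C, D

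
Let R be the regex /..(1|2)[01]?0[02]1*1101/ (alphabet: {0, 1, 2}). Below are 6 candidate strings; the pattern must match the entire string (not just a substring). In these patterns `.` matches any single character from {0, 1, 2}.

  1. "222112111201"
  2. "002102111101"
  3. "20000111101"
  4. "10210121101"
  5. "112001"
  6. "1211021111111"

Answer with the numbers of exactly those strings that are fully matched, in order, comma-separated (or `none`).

1 → no match — must end with "1101"
2 → match
3 → no match
4 → no match
5 → no match — must end with "1101"
6 → no match — must end with "1101"

2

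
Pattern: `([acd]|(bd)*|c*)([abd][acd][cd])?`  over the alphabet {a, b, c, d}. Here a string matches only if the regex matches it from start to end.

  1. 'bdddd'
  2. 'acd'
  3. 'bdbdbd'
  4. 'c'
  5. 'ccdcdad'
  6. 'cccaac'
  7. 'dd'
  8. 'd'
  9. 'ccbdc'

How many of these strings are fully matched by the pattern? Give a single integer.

1 → match
2 → match
3 → match
4 → match
5 → no match
6 → match
7 → no match
8 → match
9 → match
Total matched: 7

7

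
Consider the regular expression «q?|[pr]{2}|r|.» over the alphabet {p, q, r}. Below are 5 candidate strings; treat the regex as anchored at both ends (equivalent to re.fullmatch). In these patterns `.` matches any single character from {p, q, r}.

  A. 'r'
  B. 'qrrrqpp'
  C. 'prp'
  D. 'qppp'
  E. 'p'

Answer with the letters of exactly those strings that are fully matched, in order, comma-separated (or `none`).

A. 'r' → match
B. 'qrrrqpp' → no match
C. 'prp' → no match
D. 'qppp' → no match
E. 'p' → match

A, E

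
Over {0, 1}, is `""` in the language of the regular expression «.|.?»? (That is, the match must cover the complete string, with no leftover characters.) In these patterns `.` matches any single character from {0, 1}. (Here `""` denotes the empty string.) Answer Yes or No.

Yes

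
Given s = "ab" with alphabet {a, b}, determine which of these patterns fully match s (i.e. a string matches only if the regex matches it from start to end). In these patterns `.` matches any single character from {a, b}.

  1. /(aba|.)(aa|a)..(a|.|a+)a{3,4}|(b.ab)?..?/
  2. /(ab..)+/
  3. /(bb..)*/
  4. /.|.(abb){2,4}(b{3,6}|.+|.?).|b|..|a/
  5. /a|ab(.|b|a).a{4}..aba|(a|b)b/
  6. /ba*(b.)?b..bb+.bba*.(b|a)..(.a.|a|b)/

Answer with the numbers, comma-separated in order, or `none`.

1 → match
2 → no match
3 → no match
4 → match
5 → match
6 → no match — must start with "b"

1, 4, 5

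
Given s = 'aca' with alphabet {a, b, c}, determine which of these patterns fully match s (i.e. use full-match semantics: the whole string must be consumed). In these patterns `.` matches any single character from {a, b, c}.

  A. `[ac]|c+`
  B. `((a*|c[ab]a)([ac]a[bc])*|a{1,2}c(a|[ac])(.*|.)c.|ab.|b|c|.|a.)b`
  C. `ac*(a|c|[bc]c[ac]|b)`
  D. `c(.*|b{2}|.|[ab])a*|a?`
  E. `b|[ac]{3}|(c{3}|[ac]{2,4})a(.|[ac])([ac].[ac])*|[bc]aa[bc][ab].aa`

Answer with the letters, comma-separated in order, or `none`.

C, E

A → no match
B → no match — must end with 'b'
C → match
D → no match
E → match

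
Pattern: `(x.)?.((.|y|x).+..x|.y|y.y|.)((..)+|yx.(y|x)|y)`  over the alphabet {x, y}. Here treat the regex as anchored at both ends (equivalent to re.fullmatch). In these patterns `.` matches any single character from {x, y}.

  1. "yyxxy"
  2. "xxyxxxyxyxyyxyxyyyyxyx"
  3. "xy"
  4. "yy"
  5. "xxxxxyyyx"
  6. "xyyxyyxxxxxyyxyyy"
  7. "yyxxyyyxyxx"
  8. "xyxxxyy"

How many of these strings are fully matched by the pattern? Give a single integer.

2

1 → no match
2 → match
3 → no match
4 → no match
5 → no match
6 → match
7 → no match
8 → no match
Total matched: 2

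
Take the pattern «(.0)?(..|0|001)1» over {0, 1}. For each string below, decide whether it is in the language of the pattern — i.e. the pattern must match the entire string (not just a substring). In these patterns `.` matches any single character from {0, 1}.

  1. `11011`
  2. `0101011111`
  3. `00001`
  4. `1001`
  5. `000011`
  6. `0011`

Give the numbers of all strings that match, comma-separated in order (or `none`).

3, 4, 5, 6

1 → no match
2 → no match
3 → match
4 → match
5 → match
6 → match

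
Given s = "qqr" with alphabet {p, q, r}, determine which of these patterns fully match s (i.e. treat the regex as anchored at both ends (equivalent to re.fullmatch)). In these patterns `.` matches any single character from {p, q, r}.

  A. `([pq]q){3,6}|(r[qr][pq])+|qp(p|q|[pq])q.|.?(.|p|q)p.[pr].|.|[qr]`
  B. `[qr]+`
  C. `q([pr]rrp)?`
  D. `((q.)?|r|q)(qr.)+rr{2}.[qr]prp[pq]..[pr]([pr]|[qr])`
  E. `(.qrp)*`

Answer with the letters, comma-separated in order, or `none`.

B

A → no match
B → match
C → no match
D → no match
E → no match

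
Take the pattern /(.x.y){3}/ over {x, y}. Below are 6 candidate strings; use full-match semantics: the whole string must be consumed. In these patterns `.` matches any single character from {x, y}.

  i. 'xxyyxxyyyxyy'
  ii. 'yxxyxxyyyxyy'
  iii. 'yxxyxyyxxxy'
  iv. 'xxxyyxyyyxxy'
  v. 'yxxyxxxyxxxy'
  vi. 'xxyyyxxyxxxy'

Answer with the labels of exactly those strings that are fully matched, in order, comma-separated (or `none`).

i, ii, iv, v, vi

i → match
ii → match
iii → no match
iv → match
v → match
vi → match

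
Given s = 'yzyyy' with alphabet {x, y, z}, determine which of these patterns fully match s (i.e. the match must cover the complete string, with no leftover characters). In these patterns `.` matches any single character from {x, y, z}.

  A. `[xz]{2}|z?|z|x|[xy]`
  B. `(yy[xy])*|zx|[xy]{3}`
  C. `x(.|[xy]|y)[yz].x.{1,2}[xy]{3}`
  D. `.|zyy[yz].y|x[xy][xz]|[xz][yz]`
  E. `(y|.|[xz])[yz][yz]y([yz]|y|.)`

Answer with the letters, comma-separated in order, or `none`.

E

A → no match
B → no match
C → no match — must start with 'x'
D → no match
E → match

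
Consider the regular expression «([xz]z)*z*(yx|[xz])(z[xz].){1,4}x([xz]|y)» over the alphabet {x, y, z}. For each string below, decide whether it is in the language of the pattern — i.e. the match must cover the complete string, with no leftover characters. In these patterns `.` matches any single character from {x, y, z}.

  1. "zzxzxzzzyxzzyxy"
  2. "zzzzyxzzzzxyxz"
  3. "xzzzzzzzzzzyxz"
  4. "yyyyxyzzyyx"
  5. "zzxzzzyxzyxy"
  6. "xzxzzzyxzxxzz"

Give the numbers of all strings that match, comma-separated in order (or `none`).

1, 2, 3

1 → match
2 → match
3 → match
4 → no match
5 → no match
6 → no match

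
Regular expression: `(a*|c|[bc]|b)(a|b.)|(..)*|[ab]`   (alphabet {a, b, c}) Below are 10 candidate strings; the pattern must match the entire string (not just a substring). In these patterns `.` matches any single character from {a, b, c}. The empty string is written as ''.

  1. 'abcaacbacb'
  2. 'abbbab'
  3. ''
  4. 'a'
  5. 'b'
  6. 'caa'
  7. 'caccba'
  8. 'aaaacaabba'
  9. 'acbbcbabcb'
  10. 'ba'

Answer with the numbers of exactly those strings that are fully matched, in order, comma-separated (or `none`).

1 → match
2 → match
3 → match
4 → match
5 → match
6 → no match
7 → match
8 → match
9 → match
10 → match

1, 2, 3, 4, 5, 7, 8, 9, 10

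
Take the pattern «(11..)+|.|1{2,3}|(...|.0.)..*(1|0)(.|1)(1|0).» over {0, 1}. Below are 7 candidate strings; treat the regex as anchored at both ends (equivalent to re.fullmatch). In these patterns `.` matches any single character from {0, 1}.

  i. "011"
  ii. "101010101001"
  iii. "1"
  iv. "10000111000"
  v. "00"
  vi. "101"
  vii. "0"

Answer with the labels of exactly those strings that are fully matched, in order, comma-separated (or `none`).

i. "011" → no match
ii. "101010101001" → match
iii. "1" → match
iv. "10000111000" → match
v. "00" → no match
vi. "101" → no match
vii. "0" → match

ii, iii, iv, vii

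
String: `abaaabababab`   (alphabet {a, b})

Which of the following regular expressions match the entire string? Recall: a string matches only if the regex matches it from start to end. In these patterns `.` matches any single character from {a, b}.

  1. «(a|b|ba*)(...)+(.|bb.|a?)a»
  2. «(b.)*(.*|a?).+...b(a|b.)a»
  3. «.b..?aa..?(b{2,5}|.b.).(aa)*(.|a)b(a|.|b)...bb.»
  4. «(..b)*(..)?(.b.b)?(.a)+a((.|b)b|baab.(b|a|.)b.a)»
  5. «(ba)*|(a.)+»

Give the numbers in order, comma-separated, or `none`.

1 → no match — must end with `a`
2 → no match — must end with `a`
3 → no match
4 → no match
5 → match

5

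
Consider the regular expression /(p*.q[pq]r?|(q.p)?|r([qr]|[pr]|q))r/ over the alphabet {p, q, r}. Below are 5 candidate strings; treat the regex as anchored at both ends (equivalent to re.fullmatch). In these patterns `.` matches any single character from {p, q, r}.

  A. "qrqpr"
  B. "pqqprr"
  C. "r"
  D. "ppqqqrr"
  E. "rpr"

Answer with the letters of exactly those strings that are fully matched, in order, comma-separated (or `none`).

A → no match
B → match
C → match
D → match
E → match

B, C, D, E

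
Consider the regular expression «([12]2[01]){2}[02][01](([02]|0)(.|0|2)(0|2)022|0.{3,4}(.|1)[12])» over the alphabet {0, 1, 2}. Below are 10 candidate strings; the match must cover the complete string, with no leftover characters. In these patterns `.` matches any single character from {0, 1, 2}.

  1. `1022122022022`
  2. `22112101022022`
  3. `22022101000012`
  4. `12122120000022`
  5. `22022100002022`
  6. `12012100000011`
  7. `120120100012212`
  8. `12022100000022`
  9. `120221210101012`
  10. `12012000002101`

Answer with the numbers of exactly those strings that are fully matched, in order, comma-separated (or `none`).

1 → no match
2 → match
3 → match
4 → match
5 → match
6 → match
7 → no match
8 → match
9 → match
10 → match

2, 3, 4, 5, 6, 8, 9, 10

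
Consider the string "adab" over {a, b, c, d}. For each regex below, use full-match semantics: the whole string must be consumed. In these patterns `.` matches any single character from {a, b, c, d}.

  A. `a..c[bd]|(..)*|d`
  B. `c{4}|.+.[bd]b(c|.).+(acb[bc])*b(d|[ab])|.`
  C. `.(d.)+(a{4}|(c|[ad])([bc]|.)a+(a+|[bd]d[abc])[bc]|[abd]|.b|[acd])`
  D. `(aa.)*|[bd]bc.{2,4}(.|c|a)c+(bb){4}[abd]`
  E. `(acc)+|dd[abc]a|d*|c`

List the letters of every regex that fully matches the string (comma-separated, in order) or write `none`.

A → match
B → no match
C → match
D → no match
E → no match

A, C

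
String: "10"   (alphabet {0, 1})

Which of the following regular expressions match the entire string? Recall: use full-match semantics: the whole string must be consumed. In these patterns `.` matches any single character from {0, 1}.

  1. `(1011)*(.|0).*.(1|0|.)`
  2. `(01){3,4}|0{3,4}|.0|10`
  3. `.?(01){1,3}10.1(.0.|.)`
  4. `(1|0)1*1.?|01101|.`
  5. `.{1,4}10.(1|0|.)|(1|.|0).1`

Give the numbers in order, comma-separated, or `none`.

2

1 → no match
2 → match
3 → no match
4 → no match
5 → no match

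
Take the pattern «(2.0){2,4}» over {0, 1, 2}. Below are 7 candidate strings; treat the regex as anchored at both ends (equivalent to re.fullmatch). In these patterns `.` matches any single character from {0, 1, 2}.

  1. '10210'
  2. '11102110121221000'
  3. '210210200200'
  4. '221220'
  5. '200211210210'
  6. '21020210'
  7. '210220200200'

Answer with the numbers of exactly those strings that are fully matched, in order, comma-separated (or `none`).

3, 7

1 → no match — must start with '2'
2 → no match — must start with '2'
3 → match
4 → no match
5 → no match
6 → no match
7 → match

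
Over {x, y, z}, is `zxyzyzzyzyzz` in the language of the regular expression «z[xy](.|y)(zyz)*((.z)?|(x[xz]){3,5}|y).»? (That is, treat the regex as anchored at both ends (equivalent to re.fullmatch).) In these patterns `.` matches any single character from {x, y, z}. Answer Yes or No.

Yes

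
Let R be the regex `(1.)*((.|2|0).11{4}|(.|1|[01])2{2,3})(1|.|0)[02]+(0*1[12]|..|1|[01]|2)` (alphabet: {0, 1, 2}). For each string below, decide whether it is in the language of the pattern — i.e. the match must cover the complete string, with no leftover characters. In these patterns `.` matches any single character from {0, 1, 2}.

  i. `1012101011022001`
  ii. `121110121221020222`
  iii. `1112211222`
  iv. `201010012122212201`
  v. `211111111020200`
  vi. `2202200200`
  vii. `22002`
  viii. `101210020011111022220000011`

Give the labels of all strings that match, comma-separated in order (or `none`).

i, ii

i → match
ii → match
iii. `1112211222` → no match
iv → no match
v → no match
vi. `2202200200` → no match
vii. `22002` → no match
viii → no match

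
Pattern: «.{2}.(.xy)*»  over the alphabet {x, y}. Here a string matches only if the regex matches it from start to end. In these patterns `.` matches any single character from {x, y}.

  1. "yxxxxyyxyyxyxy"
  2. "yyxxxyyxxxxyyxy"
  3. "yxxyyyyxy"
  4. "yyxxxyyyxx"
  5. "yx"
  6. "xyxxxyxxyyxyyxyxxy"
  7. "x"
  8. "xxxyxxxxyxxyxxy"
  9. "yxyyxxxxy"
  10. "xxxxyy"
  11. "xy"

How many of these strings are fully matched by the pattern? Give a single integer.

1 → no match
2 → no match
3 → no match
4 → no match
5 → no match
6 → match
7 → no match
8 → no match
9 → no match
10 → no match
11 → no match
Total matched: 1

1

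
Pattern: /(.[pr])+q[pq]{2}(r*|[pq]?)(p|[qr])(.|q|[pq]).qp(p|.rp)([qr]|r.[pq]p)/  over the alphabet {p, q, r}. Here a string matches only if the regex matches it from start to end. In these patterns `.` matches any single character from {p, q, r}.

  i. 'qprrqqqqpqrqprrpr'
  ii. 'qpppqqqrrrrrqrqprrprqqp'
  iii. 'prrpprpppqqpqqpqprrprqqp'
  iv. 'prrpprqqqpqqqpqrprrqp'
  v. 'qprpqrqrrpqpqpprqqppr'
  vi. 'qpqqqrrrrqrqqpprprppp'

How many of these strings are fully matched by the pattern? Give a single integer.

5

i → match
ii → match
iii → no match
iv → match
v → match
vi → match
Total matched: 5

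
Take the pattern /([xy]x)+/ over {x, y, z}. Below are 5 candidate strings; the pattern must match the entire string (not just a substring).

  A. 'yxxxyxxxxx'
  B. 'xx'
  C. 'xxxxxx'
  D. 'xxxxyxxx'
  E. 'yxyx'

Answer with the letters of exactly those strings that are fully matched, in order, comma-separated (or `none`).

A, B, C, D, E

A. 'yxxxyxxxxx' → match
B. 'xx' → match
C. 'xxxxxx' → match
D. 'xxxxyxxx' → match
E. 'yxyx' → match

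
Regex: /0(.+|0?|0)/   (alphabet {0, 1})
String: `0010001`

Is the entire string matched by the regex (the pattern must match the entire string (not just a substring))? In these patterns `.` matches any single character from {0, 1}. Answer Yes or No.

Yes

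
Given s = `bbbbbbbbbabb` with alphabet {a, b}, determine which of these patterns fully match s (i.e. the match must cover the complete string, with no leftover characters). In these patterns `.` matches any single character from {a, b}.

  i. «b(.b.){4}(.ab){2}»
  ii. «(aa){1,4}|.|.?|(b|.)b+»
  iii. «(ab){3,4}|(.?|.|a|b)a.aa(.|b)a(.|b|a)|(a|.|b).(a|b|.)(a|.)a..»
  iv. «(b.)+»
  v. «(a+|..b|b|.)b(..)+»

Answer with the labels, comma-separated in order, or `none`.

iv, v

i → no match — must end with `ab`
ii → no match
iii → no match
iv → match
v → match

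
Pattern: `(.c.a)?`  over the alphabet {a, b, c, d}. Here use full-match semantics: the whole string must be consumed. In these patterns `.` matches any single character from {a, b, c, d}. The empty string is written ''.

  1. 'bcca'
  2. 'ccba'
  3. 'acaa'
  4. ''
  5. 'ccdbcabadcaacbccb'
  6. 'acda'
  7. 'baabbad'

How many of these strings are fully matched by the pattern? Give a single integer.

1 → match
2 → match
3 → match
4 → match
5 → no match
6 → match
7 → no match
Total matched: 5

5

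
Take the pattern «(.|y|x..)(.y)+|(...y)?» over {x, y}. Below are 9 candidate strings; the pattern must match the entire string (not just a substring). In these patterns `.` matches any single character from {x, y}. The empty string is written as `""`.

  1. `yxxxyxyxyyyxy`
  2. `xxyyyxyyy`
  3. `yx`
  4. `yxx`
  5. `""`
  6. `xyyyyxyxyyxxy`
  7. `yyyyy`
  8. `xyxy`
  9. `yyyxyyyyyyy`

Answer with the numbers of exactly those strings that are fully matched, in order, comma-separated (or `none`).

1 → no match
2. `xxyyyxyyy` → match
3. `yx` → no match
4. `yxx` → no match
5. `""` → match
6 → no match
7. `yyyyy` → match
8. `xyxy` → match
9. `yyyxyyyyyyy` → match

2, 5, 7, 8, 9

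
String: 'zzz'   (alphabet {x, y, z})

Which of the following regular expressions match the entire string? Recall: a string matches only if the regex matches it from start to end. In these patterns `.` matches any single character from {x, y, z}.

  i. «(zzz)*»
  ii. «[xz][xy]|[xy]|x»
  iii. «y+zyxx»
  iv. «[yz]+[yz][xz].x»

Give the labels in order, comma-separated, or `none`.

i

i → match
ii → no match
iii → no match — must start with 'y'
iv → no match — must end with 'x'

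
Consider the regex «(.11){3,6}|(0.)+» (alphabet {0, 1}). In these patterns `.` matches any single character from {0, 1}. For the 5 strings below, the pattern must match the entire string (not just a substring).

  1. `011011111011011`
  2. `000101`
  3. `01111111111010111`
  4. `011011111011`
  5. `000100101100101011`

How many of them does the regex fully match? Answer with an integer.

3

1 → match
2 → match
3 → no match
4 → match
5 → no match
Total matched: 3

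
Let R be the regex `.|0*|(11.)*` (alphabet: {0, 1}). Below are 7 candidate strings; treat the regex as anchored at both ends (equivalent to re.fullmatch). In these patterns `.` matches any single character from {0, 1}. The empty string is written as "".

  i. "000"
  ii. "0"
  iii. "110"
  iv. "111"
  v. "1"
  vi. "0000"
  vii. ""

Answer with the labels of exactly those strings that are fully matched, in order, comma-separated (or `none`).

i, ii, iii, iv, v, vi, vii

i → match
ii → match
iii → match
iv → match
v → match
vi → match
vii → match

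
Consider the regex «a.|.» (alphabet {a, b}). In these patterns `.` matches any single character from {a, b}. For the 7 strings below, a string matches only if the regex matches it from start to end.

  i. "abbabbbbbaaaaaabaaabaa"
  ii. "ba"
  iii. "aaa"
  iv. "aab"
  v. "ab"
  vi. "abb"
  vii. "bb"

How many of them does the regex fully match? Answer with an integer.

i → no match
ii → no match
iii → no match
iv → no match
v → match
vi → no match
vii → no match
Total matched: 1

1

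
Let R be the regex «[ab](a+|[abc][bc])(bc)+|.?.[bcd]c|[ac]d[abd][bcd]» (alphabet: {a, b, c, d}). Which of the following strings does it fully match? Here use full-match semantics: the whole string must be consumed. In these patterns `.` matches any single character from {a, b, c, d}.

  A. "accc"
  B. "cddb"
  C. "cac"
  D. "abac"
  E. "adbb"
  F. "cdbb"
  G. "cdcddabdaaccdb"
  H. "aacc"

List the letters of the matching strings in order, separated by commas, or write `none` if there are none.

A, B, E, F, H

A → match
B → match
C → no match
D → no match
E → match
F → match
G → no match
H → match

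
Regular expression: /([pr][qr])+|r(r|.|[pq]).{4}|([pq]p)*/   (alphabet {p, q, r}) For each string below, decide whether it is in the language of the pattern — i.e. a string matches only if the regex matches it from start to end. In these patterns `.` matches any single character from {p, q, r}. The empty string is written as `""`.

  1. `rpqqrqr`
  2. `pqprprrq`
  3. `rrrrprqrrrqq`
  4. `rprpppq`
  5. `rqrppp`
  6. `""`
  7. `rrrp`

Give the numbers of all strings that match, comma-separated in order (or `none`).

2, 5, 6

1 → no match
2 → match
3 → no match
4 → no match
5 → match
6 → match
7 → no match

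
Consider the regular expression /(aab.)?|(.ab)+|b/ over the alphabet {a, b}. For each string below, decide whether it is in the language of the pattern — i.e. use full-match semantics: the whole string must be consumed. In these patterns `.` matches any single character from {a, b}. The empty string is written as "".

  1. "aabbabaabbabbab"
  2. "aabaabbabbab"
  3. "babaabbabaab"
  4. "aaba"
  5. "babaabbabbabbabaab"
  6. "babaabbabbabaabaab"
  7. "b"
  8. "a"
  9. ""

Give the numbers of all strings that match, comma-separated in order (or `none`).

1 → match
2 → match
3 → match
4 → match
5 → match
6 → match
7 → match
8 → no match
9 → match

1, 2, 3, 4, 5, 6, 7, 9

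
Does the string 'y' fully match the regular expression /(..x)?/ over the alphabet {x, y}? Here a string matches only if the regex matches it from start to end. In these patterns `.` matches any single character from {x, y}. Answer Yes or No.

No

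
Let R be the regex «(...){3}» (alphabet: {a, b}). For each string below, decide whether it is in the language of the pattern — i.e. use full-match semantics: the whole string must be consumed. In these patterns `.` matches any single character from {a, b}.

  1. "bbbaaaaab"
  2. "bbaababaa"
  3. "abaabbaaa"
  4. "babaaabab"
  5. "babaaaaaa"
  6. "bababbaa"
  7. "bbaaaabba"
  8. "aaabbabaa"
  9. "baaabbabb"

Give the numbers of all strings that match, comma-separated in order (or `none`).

1 → match
2 → match
3 → match
4 → match
5 → match
6 → no match
7 → match
8 → match
9 → match

1, 2, 3, 4, 5, 7, 8, 9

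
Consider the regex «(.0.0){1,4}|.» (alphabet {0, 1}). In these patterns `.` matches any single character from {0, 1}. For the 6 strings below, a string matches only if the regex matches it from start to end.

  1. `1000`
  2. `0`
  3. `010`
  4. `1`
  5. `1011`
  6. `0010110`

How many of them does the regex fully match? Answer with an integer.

1 → match
2 → match
3 → no match
4 → match
5 → no match
6 → no match
Total matched: 3

3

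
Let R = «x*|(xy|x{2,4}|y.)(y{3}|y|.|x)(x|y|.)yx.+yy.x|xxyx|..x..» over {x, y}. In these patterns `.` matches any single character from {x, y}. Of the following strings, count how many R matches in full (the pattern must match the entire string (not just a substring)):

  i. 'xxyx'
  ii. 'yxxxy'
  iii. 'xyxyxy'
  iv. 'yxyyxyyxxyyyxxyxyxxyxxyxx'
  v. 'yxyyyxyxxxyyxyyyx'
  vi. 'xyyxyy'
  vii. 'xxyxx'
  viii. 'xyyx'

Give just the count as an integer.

3

i → match
ii → match
iii → no match
iv → no match
v → match
vi → no match
vii → no match
viii → no match
Total matched: 3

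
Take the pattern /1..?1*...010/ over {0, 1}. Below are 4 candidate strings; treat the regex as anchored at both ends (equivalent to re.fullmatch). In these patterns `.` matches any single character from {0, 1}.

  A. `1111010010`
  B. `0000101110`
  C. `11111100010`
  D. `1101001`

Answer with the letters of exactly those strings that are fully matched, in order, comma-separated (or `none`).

A → match
B → no match — must start with `1`
C → match
D → no match — must end with `010`

A, C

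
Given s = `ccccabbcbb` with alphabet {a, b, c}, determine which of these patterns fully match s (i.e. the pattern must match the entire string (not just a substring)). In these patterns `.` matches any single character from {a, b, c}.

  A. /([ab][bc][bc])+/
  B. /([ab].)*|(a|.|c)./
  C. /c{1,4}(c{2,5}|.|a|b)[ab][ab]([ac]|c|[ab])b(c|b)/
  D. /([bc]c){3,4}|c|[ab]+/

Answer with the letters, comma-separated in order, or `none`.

A → no match
B → no match
C → match
D → no match

C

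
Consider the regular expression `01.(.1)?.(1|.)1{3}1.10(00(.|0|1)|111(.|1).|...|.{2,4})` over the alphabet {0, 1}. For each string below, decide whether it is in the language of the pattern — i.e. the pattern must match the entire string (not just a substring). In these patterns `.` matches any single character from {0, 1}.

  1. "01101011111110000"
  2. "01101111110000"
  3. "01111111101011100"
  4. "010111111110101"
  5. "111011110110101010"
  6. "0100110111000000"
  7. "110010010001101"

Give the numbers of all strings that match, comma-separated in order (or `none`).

1 → match
2 → no match
3 → match
4 → match
5 → no match — must start with "01"
6 → no match
7 → no match — must start with "01"

1, 3, 4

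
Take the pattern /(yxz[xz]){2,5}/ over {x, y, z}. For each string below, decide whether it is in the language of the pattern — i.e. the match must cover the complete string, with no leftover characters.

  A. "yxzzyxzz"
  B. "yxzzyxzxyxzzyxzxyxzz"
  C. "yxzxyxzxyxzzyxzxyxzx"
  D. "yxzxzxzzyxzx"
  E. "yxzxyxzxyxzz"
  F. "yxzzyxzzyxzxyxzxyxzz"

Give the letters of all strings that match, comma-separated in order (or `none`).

A → match
B → match
C → match
D → no match
E → match
F → match

A, B, C, E, F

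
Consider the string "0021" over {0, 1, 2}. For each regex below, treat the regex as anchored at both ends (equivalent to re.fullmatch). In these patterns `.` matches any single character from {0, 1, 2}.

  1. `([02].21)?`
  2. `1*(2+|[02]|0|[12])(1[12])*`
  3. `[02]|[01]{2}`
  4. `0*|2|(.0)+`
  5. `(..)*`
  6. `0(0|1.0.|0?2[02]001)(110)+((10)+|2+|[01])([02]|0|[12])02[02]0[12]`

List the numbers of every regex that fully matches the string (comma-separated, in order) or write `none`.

1, 5

1 → match
2 → no match
3 → no match
4 → no match
5 → match
6 → no match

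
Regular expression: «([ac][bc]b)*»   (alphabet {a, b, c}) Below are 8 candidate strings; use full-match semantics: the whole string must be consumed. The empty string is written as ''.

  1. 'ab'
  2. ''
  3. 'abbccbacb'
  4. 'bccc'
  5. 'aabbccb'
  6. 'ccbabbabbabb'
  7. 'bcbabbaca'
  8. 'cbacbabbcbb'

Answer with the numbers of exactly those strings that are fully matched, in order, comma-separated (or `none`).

2, 3, 6

1 → no match
2 → match
3 → match
4 → no match
5 → no match
6 → match
7 → no match
8 → no match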